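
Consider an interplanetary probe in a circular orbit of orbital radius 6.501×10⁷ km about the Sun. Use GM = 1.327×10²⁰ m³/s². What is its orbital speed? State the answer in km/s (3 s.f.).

r = 6.501×10⁷ km = 6.501×10¹⁰ m.
For a circular orbit v = √(μ/r) = √(1.327×10²⁰ / 6.501×10¹⁰) = √(2.041×10⁹) = 45180 m/s.
That is 45.18 km/s.

v ≈ 45.2 km/s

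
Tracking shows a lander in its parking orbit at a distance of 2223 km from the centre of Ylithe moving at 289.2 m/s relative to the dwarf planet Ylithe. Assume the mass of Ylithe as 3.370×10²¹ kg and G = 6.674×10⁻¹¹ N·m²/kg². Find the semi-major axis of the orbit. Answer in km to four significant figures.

μ = GM = 6.674×10⁻¹¹ × 3.370×10²¹ = 2.249×10¹¹ m³/s².
r = 2.223×10⁶ m.
Vis-viva rearranged: 1/a = 2/r − v²/μ = 8.997×10⁻⁷ − 3.719×10⁻⁷ = 5.278×10⁻⁷ m⁻¹.
a = 1.895×10⁶ m = 1894.6 km.

a ≈ 1895 km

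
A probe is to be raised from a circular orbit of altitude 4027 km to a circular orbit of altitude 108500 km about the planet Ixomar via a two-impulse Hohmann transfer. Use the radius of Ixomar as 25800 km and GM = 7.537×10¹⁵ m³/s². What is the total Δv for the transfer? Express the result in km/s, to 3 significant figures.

r₁ = 25800 + 4027 = 29827 km = 2.9827×10⁷ m.
r₂ = 25800 + 108500 = 134300 km = 1.3430×10⁸ m.
Transfer ellipse a_t = (r₁ + r₂)/2 = 8.206×10⁷ m.
At r₁: circular v_c1 = √(μ/r₁) = 15900 m/s; transfer-periapsis v_p = √[μ(2/r₁ − 1/a_t)] = 20340 m/s.
Δv₁ = v_p − v_c1 = 4439 m/s.
At r₂: circular v_c2 = √(μ/r₂) = 7491 m/s; transfer-apoapsis v_a = √[μ(2/r₂ − 1/a_t)] = 4516 m/s.
Δv₂ = v_c2 − v_a = 2975 m/s.
Total Δv = Δv₁ + Δv₂ = 7414 m/s = 7.414 km/s.

Δv_total ≈ 7.41 km/s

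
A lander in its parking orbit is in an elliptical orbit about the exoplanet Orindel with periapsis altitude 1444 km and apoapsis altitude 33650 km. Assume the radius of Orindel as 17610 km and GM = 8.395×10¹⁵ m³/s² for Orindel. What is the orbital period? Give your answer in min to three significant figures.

T ≈ 238 min

r_p = 17610 + 1444 = 19054 km = 1.9054×10⁷ m.
r_a = 17610 + 33650 = 51260 km = 5.1260×10⁷ m.
Semi-major axis a = (r_p + r_a)/2 = (19054 + 51260)/2 = 35157 km = 3.516×10⁷ m.
By Kepler's third law T = 2π√(a³/μ) = 2π × 2.275×10³ = 1.430×10⁴ s.
= 238.3 min.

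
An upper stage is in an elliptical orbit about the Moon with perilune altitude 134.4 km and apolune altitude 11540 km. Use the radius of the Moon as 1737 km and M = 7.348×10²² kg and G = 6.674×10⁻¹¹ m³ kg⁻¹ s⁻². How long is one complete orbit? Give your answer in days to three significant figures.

μ = GM = 6.674×10⁻¹¹ × 7.348×10²² = 4.904×10¹² m³/s².
r_p = 1737 + 134.4 = 1871.4 km = 1.8714×10⁶ m.
r_a = 1737 + 11540 = 13277 km = 1.3277×10⁷ m.
Semi-major axis a = (r_p + r_a)/2 = (1871.4 + 13277)/2 = 7574.2 km = 7.574×10⁶ m.
By Kepler's third law T = 2π√(a³/μ) = 2π × 9.413×10³ = 5.914×10⁴ s.
= 0.6845 days.

T ≈ 0.685 days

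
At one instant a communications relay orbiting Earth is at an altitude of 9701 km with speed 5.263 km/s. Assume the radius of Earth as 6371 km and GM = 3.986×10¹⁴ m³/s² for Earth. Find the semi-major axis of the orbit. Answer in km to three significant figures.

r = 6371 + 9701 = 16072 km = 1.607×10⁷ m.
Vis-viva rearranged: 1/a = 2/r − v²/μ = 1.244×10⁻⁷ − 6.949×10⁻⁸ = 5.495×10⁻⁸ m⁻¹.
a = 1.820×10⁷ m = 18199 km.

a ≈ 18200 km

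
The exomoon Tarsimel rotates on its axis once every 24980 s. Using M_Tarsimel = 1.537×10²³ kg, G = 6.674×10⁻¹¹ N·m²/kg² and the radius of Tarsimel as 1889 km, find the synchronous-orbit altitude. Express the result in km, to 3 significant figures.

h_sync ≈ 3560 km

μ = GM = 6.674×10⁻¹¹ × 1.537×10²³ = 1.026×10¹³ m³/s².
A synchronous orbit has period T, so by Kepler's third law a = (μT²/4π²)^(1/3).
μT²/4π² = 1.026×10¹³ × (2.498×10⁴)² / 39.48 = 1.621×10²⁰ m³.
a = 5.453×10⁶ m = 5452.9 km.
Altitude h = a − R = 5452.9 − 1889 = 3563.9 km.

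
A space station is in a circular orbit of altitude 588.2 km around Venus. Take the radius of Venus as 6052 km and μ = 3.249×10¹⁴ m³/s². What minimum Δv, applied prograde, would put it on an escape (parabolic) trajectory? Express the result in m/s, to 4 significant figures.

r = 6052 + 588.2 = 6640.2 km = 6.6402×10⁶ m.
Circular speed v_c = √(μ/r) = 6995 m/s.
Escape speed v_esc = √(2μ/r) = √2 × v_c = 9892 m/s.
Δv = v_esc − v_c = 2897 m/s.

Δv ≈ 2897 m/s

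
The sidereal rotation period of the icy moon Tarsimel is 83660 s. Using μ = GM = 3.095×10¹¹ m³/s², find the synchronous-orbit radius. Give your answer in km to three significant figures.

A synchronous orbit has period T, so by Kepler's third law a = (μT²/4π²)^(1/3).
μT²/4π² = 3.095×10¹¹ × (8.366×10⁴)² / 39.48 = 5.487×10¹⁹ m³.
a = 3.800×10⁶ m = 3800.0 km.

r_sync ≈ 3800 km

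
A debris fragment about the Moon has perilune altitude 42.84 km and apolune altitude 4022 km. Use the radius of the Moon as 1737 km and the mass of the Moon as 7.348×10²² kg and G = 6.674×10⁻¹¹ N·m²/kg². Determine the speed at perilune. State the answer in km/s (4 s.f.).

v ≈ 2.052 km/s

μ = GM = 6.674×10⁻¹¹ × 7.348×10²² = 4.904×10¹² m³/s².
r_p = 1737 + 42.84 = 1779.8 km = 1.7798×10⁶ m.
r_a = 1737 + 4022 = 5759.0 km = 5.7590×10⁶ m.
Semi-major axis a = (r_p + r_a)/2 = 3769.4 km = 3.769×10⁶ m.
Vis-viva: v² = μ(2/r − 1/a) = 4.904×10¹² × (1.124×10⁻⁶ − 2.653×10⁻⁷) = 4.210×10⁶ m²/s².
v = 2052 m/s = 2.052 km/s.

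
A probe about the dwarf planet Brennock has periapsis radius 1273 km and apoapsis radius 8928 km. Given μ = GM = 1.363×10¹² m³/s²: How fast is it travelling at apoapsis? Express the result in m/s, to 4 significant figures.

v ≈ 195.2 m/s

Semi-major axis a = (r_p + r_a)/2 = 5100.5 km = 5.100×10⁶ m.
Vis-viva: v² = μ(2/r − 1/a) = 1.363×10¹² × (2.240×10⁻⁷ − 1.961×10⁻⁷) = 3.810×10⁴ m²/s².
v = 195.2 m/s.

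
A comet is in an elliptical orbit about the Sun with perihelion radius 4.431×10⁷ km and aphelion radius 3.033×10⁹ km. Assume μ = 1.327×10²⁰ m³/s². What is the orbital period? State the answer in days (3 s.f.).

T ≈ 12000 days

Semi-major axis a = (r_p + r_a)/2 = (4.4310×10⁷ + 3.0330×10⁹)/2 = 1.5387×10⁹ km = 1.539×10¹² m.
By Kepler's third law T = 2π√(a³/μ) = 2π × 1.657×10⁸ = 1.041×10⁹ s.
= 12050 days.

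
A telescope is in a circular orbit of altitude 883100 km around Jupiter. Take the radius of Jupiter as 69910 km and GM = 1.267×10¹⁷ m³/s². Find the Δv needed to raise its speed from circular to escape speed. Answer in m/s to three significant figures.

Δv ≈ 4780 m/s

r = 69910 + 883100 = 953010 km = 9.5301×10⁸ m.
Circular speed v_c = √(μ/r) = 11530 m/s.
Escape speed v_esc = √(2μ/r) = √2 × v_c = 16310 m/s.
Δv = v_esc − v_c = 4776 m/s.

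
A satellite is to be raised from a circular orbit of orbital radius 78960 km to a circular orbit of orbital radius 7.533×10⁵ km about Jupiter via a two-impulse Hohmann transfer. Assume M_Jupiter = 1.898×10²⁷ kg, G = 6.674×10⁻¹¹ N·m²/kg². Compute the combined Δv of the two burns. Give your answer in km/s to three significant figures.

μ = GM = 6.674×10⁻¹¹ × 1.898×10²⁷ = 1.267×10¹⁷ m³/s².
r₁ = 78960 km = 7.896×10⁷ m.
r₂ = 7.533×10⁵ km = 7.533×10⁸ m.
Transfer ellipse a_t = (r₁ + r₂)/2 = 4.161×10⁸ m.
At r₁: circular v_c1 = √(μ/r₁) = 40050 m/s; transfer-perijove v_p = √[μ(2/r₁ − 1/a_t)] = 53890 m/s.
Δv₁ = v_p − v_c1 = 13840 m/s.
At r₂: circular v_c2 = √(μ/r₂) = 12970 m/s; transfer-apojove v_a = √[μ(2/r₂ − 1/a_t)] = 5649 m/s.
Δv₂ = v_c2 − v_a = 7319 m/s.
Total Δv = Δv₁ + Δv₂ = 21160 m/s = 21.16 km/s.

Δv_total ≈ 21.2 km/s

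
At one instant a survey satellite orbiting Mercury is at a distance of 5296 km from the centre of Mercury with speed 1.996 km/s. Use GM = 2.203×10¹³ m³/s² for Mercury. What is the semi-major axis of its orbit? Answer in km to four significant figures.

r = 5.296×10⁶ m.
Vis-viva rearranged: 1/a = 2/r − v²/μ = 3.776×10⁻⁷ − 1.808×10⁻⁷ = 1.968×10⁻⁷ m⁻¹.
a = 5.081×10⁶ m = 5081.3 km.

a ≈ 5081 km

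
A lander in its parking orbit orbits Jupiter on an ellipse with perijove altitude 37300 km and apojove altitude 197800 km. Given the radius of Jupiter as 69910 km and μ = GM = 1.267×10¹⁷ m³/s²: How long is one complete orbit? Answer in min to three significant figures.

T ≈ 755 min

r_p = 69910 + 37300 = 107210 km = 1.0721×10⁸ m.
r_a = 69910 + 197800 = 267710 km = 2.6771×10⁸ m.
Semi-major axis a = (r_p + r_a)/2 = (1.0721×10⁵ + 2.6771×10⁵)/2 = 1.8746×10⁵ km = 1.875×10⁸ m.
By Kepler's third law T = 2π√(a³/μ) = 2π × 7.211×10³ = 4.531×10⁴ s.
= 755.1 min.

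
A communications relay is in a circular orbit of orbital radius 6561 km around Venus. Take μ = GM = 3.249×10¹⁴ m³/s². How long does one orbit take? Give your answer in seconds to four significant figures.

T ≈ 5858 seconds

r = 6561 km = 6.561×10⁶ m.
Kepler's third law: T = 2π√(r³/μ) = 2π√((6.561×10⁶)³ / 3.249×10¹⁴).
r³/μ = 8.693×10⁵ s², so T = 2π × 9.324×10² = 5.858×10³ s.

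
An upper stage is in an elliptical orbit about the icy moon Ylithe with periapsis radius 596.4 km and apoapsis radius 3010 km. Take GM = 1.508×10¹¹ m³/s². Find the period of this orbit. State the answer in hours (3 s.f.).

Semi-major axis a = (r_p + r_a)/2 = (596.40 + 3010.0)/2 = 1803.2 km = 1.803×10⁶ m.
By Kepler's third law T = 2π√(a³/μ) = 2π × 6.235×10³ = 3.918×10⁴ s.
= 10.88 hours.

T ≈ 10.9 hours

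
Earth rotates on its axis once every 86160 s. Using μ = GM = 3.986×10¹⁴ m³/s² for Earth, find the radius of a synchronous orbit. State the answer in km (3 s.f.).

A synchronous orbit has period T, so by Kepler's third law a = (μT²/4π²)^(1/3).
μT²/4π² = 3.986×10¹⁴ × (8.616×10⁴)² / 39.48 = 7.495×10²² m³.
a = 4.216×10⁷ m = 42163 km.

r_sync ≈ 42200 km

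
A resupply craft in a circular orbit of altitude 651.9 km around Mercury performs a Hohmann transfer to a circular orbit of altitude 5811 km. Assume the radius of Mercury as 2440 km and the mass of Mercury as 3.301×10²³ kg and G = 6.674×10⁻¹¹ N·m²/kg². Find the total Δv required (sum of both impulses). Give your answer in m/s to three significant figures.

Δv_total ≈ 978 m/s

μ = GM = 6.674×10⁻¹¹ × 3.301×10²³ = 2.203×10¹³ m³/s².
r₁ = 2440 + 651.9 = 3091.9 km = 3.0919×10⁶ m.
r₂ = 2440 + 5811 = 8251.0 km = 8.2510×10⁶ m.
Transfer ellipse a_t = (r₁ + r₂)/2 = 5.671×10⁶ m.
At r₁: circular v_c1 = √(μ/r₁) = 2669 m/s; transfer-periherm v_p = √[μ(2/r₁ − 1/a_t)] = 3220 m/s.
Δv₁ = v_p − v_c1 = 550.3 m/s.
At r₂: circular v_c2 = √(μ/r₂) = 1634 m/s; transfer-apoherm v_a = √[μ(2/r₂ − 1/a_t)] = 1207 m/s.
Δv₂ = v_c2 − v_a = 427.5 m/s.
Total Δv = Δv₁ + Δv₂ = 977.9 m/s.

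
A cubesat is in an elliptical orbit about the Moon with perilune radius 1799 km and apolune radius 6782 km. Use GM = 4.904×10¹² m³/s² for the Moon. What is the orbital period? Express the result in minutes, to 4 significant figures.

T ≈ 420.3 minutes

Semi-major axis a = (r_p + r_a)/2 = (1799.0 + 6782.0)/2 = 4290.5 km = 4.290×10⁶ m.
By Kepler's third law T = 2π√(a³/μ) = 2π × 4.013×10³ = 2.522×10⁴ s.
= 420.3 minutes.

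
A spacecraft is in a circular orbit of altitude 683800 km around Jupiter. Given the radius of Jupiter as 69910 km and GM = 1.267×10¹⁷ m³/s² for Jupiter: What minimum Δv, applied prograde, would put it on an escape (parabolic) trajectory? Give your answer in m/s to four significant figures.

r = 69910 + 683800 = 753710 km = 7.5371×10⁸ m.
Circular speed v_c = √(μ/r) = 12970 m/s.
Escape speed v_esc = √(2μ/r) = √2 × v_c = 18340 m/s.
Δv = v_esc − v_c = 5370 m/s.

Δv ≈ 5370 m/s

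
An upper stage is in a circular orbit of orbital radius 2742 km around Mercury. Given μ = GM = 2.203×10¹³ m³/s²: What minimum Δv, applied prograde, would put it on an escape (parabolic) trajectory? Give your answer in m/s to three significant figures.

Δv ≈ 1170 m/s

r = 2742 km = 2.742×10⁶ m.
Circular speed v_c = √(μ/r) = 2834 m/s.
Escape speed v_esc = √(2μ/r) = √2 × v_c = 4009 m/s.
Δv = v_esc − v_c = 1174 m/s.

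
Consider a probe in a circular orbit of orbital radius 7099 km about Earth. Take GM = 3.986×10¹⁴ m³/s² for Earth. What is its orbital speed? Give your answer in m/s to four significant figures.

r = 7099 km = 7.099×10⁶ m.
For a circular orbit v = √(μ/r) = √(3.986×10¹⁴ / 7.099×10⁶) = √(5.615×10⁷) = 7493 m/s.

v ≈ 7493 m/s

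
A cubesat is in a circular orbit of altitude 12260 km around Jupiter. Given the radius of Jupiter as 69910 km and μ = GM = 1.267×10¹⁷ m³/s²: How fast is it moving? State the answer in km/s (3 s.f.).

r = 69910 + 12260 = 82170 km = 8.2170×10⁷ m.
For a circular orbit v = √(μ/r) = √(1.267×10¹⁷ / 8.217×10⁷) = √(1.542×10⁹) = 39270 m/s.
That is 39.27 km/s.

v ≈ 39.3 km/s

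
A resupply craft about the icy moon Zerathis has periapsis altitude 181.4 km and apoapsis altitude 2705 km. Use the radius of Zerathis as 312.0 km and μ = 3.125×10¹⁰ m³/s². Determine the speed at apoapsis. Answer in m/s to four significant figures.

r_p = 312.0 + 181.4 = 493.40 km = 4.9340×10⁵ m.
r_a = 312.0 + 2705 = 3017.0 km = 3.0170×10⁶ m.
Semi-major axis a = (r_p + r_a)/2 = 1755.2 km = 1.755×10⁶ m.
Vis-viva: v² = μ(2/r − 1/a) = 3.125×10¹⁰ × (6.629×10⁻⁷ − 5.697×10⁻⁷) = 2.912×10³ m²/s².
v = 53.96 m/s.

v ≈ 53.96 m/s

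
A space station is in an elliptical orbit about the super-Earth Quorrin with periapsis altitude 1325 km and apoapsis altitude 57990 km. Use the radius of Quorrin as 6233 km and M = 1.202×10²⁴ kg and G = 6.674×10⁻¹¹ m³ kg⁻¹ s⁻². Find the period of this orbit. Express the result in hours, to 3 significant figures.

μ = GM = 6.674×10⁻¹¹ × 1.202×10²⁴ = 8.022×10¹³ m³/s².
r_p = 6233 + 1325 = 7558.0 km = 7.5580×10⁶ m.
r_a = 6233 + 57990 = 64223 km = 6.4223×10⁷ m.
Semi-major axis a = (r_p + r_a)/2 = (7558.0 + 64223)/2 = 35890 km = 3.589×10⁷ m.
By Kepler's third law T = 2π√(a³/μ) = 2π × 2.401×10⁴ = 1.508×10⁵ s.
= 41.90 hours.

T ≈ 41.9 hours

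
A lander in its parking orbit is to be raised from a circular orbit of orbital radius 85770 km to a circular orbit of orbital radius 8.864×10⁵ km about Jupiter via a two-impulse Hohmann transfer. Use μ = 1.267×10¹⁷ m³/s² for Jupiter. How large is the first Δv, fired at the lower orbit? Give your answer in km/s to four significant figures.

Δv ≈ 13.47 km/s

r₁ = 85770 km = 8.577×10⁷ m.
r₂ = 8.864×10⁵ km = 8.864×10⁸ m.
Transfer ellipse a_t = (r₁ + r₂)/2 = 4.861×10⁸ m.
At r₁: circular v_c1 = √(μ/r₁) = 38430 m/s; transfer-perijove v_p = √[μ(2/r₁ − 1/a_t)] = 51900 m/s.
Δv₁ = v_p − v_c1 = 13470 m/s.
= 13.47 km/s.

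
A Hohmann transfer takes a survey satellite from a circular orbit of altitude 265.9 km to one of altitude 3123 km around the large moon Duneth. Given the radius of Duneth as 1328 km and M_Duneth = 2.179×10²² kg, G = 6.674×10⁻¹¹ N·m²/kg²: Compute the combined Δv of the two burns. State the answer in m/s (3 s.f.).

μ = GM = 6.674×10⁻¹¹ × 2.179×10²² = 1.454×10¹² m³/s².
r₁ = 1328 + 265.9 = 1593.9 km = 1.5939×10⁶ m.
r₂ = 1328 + 3123 = 4451.0 km = 4.4510×10⁶ m.
Transfer ellipse a_t = (r₁ + r₂)/2 = 3.022×10⁶ m.
At r₁: circular v_c1 = √(μ/r₁) = 955.2 m/s; transfer-periapsis v_p = √[μ(2/r₁ − 1/a_t)] = 1159 m/s.
Δv₁ = v_p − v_c1 = 204.0 m/s.
At r₂: circular v_c2 = √(μ/r₂) = 571.6 m/s; transfer-apoapsis v_a = √[μ(2/r₂ − 1/a_t)] = 415.1 m/s.
Δv₂ = v_c2 − v_a = 156.5 m/s.
Total Δv = Δv₁ + Δv₂ = 360.5 m/s.

Δv_total ≈ 360 m/s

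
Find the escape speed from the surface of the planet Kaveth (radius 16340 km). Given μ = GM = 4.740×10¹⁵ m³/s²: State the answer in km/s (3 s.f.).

r = R = 1.634×10⁷ m.
Escape speed v_esc = √(2μ/r) = √(2 × 4.740×10¹⁵ / 1.634×10⁷) = √(5.802×10⁸) = 24090 m/s.
= 24.09 km/s.

v_esc ≈ 24.1 km/s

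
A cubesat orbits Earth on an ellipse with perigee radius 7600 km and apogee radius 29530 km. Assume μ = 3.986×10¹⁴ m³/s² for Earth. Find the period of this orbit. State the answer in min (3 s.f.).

T ≈ 420 min

Semi-major axis a = (r_p + r_a)/2 = (7600.0 + 29530)/2 = 18565 km = 1.856×10⁷ m.
By Kepler's third law T = 2π√(a³/μ) = 2π × 4.007×10³ = 2.517×10⁴ s.
= 419.6 min.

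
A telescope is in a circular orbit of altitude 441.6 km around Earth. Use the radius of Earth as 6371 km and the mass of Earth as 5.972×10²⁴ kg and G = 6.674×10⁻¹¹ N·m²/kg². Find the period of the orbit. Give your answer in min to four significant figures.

μ = GM = 6.674×10⁻¹¹ × 5.972×10²⁴ = 3.986×10¹⁴ m³/s².
r = 6371 + 441.6 = 6812.6 km = 6.8126×10⁶ m.
Kepler's third law: T = 2π√(r³/μ) = 2π√((6.813×10⁶)³ / 3.986×10¹⁴).
r³/μ = 7.933×10⁵ s², so T = 2π × 8.907×10² = 5.596×10³ s.
Converting: 5.596×10³ s ÷ 60.00 = 93.27 min.

T ≈ 93.27 min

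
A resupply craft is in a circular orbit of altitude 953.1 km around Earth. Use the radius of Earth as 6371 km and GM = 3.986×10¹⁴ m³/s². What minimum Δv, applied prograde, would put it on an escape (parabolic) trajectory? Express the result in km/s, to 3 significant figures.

r = 6371 + 953.1 = 7324.1 km = 7.3241×10⁶ m.
Circular speed v_c = √(μ/r) = 7377 m/s.
Escape speed v_esc = √(2μ/r) = √2 × v_c = 10430 m/s.
Δv = v_esc − v_c = 3056 m/s = 3.056 km/s.

Δv ≈ 3.06 km/s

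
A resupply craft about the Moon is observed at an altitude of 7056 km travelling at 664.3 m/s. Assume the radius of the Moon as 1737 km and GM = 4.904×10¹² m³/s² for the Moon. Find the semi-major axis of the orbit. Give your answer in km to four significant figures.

a ≈ 7274 km

r = 1737 + 7056 = 8793.0 km = 8.793×10⁶ m.
Vis-viva rearranged: 1/a = 2/r − v²/μ = 2.275×10⁻⁷ − 8.999×10⁻⁸ = 1.375×10⁻⁷ m⁻¹.
a = 7.274×10⁶ m = 7274.5 km.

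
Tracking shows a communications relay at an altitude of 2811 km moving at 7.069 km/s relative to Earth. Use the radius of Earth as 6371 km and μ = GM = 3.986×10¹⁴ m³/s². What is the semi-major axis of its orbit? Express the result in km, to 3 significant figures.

r = 6371 + 2811 = 9182.0 km = 9.182×10⁶ m.
Specific orbital energy ε = v²/2 − μ/r = (7069)²/2 − 3.986×10¹⁴/9.182×10⁶ = -1.843×10⁷ J/kg.
Since ε = −μ/(2a), a = −μ/(2ε) = 1.082×10⁷ m = 10816 km.

a ≈ 10800 km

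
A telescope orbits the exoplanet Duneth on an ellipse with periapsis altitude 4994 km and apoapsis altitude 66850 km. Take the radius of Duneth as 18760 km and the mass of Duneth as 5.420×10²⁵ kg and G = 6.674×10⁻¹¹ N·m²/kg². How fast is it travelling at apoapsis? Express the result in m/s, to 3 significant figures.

v ≈ 4280 m/s

μ = GM = 6.674×10⁻¹¹ × 5.420×10²⁵ = 3.617×10¹⁵ m³/s².
r_p = 18760 + 4994 = 23754 km = 2.3754×10⁷ m.
r_a = 18760 + 66850 = 85610 km = 8.5610×10⁷ m.
Semi-major axis a = (r_p + r_a)/2 = 54682 km = 5.468×10⁷ m.
Vis-viva: v² = μ(2/r − 1/a) = 3.617×10¹⁵ × (2.336×10⁻⁸ − 1.829×10⁻⁸) = 1.835×10⁷ m²/s².
v = 4284 m/s.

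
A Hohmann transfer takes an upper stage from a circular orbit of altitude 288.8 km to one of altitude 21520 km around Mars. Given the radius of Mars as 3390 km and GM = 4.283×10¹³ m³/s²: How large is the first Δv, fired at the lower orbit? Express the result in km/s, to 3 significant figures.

r₁ = 3390 + 288.8 = 3678.8 km = 3.6788×10⁶ m.
r₂ = 3390 + 21520 = 24910 km = 2.4910×10⁷ m.
Transfer ellipse a_t = (r₁ + r₂)/2 = 1.429×10⁷ m.
At r₁: circular v_c1 = √(μ/r₁) = 3412 m/s; transfer-periapsis v_p = √[μ(2/r₁ − 1/a_t)] = 4504 m/s.
Δv₁ = v_p − v_c1 = 1092 m/s.
= 1.092 km/s.

Δv ≈ 1.09 km/s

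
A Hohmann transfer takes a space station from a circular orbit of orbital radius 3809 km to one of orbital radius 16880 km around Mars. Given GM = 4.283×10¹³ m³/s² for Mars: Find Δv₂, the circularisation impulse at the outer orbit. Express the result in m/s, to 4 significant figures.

Δv ≈ 626.3 m/s

r₁ = 3809 km = 3.809×10⁶ m.
r₂ = 16880 km = 1.688×10⁷ m.
Transfer ellipse a_t = (r₁ + r₂)/2 = 1.034×10⁷ m.
At r₁: circular v_c1 = √(μ/r₁) = 3353 m/s; transfer-periapsis v_p = √[μ(2/r₁ − 1/a_t)] = 4284 m/s.
At r₂: circular v_c2 = √(μ/r₂) = 1593 m/s; transfer-apoapsis v_a = √[μ(2/r₂ − 1/a_t)] = 966.6 m/s.
Δv₂ = v_c2 − v_a = 626.3 m/s.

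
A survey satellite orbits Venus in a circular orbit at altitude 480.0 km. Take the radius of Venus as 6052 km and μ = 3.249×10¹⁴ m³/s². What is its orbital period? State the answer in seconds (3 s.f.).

r = 6052 + 480.0 = 6532.0 km = 6.5320×10⁶ m.
Kepler's third law: T = 2π√(r³/μ) = 2π√((6.532×10⁶)³ / 3.249×10¹⁴).
r³/μ = 8.578×10⁵ s², so T = 2π × 9.262×10² = 5.819×10³ s.

T ≈ 5820 seconds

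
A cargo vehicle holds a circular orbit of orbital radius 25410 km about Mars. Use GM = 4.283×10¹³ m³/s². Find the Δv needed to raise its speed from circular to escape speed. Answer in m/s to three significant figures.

r = 25410 km = 2.541×10⁷ m.
Circular speed v_c = √(μ/r) = 1298 m/s.
Escape speed v_esc = √(2μ/r) = √2 × v_c = 1836 m/s.
Δv = v_esc − v_c = 537.8 m/s.

Δv ≈ 538 m/s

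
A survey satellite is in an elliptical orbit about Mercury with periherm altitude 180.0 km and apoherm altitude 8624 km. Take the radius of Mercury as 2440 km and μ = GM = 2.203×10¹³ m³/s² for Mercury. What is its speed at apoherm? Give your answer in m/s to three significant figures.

v ≈ 873 m/s

r_p = 2440 + 180.0 = 2620.0 km = 2.6200×10⁶ m.
r_a = 2440 + 8624 = 11064 km = 1.1064×10⁷ m.
Semi-major axis a = (r_p + r_a)/2 = 6842.0 km = 6.842×10⁶ m.
Vis-viva: v² = μ(2/r − 1/a) = 2.203×10¹³ × (1.808×10⁻⁷ − 1.462×10⁻⁷) = 7.625×10⁵ m²/s².
v = 873.2 m/s.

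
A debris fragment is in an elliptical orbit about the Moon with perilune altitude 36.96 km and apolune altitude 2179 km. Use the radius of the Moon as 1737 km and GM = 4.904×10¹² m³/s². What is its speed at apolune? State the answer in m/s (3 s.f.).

r_p = 1737 + 36.96 = 1774.0 km = 1.7740×10⁶ m.
r_a = 1737 + 2179 = 3916.0 km = 3.9160×10⁶ m.
Semi-major axis a = (r_p + r_a)/2 = 2845.0 km = 2.845×10⁶ m.
Vis-viva: v² = μ(2/r − 1/a) = 4.904×10¹² × (5.107×10⁻⁷ − 3.515×10⁻⁷) = 7.809×10⁵ m²/s².
v = 883.7 m/s.

v ≈ 884 m/s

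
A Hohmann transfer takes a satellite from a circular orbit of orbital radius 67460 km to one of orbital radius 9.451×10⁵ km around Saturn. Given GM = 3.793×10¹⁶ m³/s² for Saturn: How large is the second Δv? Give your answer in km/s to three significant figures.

r₁ = 67460 km = 6.746×10⁷ m.
r₂ = 9.451×10⁵ km = 9.451×10⁸ m.
Transfer ellipse a_t = (r₁ + r₂)/2 = 5.063×10⁸ m.
At r₁: circular v_c1 = √(μ/r₁) = 23710 m/s; transfer-perikrone v_p = √[μ(2/r₁ − 1/a_t)] = 32400 m/s.
At r₂: circular v_c2 = √(μ/r₂) = 6335 m/s; transfer-apokrone v_a = √[μ(2/r₂ − 1/a_t)] = 2312 m/s.
Δv₂ = v_c2 − v_a = 4023 m/s.
= 4.023 km/s.

Δv ≈ 4.02 km/s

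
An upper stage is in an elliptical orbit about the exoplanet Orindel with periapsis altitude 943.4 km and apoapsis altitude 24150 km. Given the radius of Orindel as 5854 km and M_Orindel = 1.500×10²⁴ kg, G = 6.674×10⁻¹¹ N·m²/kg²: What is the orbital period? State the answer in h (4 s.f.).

μ = GM = 6.674×10⁻¹¹ × 1.500×10²⁴ = 1.001×10¹⁴ m³/s².
r_p = 5854 + 943.4 = 6797.4 km = 6.7974×10⁶ m.
r_a = 5854 + 24150 = 30004 km = 3.0004×10⁷ m.
Semi-major axis a = (r_p + r_a)/2 = (6797.4 + 30004)/2 = 18401 km = 1.840×10⁷ m.
By Kepler's third law T = 2π√(a³/μ) = 2π × 7.889×10³ = 4.957×10⁴ s.
= 13.77 h.

T ≈ 13.77 h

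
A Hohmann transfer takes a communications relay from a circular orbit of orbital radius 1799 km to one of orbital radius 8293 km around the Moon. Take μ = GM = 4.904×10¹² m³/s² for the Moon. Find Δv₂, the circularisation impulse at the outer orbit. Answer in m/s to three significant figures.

Δv ≈ 310 m/s

r₁ = 1799 km = 1.799×10⁶ m.
r₂ = 8293 km = 8.293×10⁶ m.
Transfer ellipse a_t = (r₁ + r₂)/2 = 5.046×10⁶ m.
At r₁: circular v_c1 = √(μ/r₁) = 1651 m/s; transfer-perilune v_p = √[μ(2/r₁ − 1/a_t)] = 2117 m/s.
At r₂: circular v_c2 = √(μ/r₂) = 769.0 m/s; transfer-apolune v_a = √[μ(2/r₂ − 1/a_t)] = 459.2 m/s.
Δv₂ = v_c2 − v_a = 309.8 m/s.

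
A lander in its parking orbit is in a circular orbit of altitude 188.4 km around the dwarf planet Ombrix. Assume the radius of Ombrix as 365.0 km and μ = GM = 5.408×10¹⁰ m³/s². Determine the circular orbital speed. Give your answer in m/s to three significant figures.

v ≈ 313 m/s

r = 365.0 + 188.4 = 553.40 km = 5.5340×10⁵ m.
For a circular orbit v = √(μ/r) = √(5.408×10¹⁰ / 5.534×10⁵) = √(9.772×10⁴) = 312.6 m/s.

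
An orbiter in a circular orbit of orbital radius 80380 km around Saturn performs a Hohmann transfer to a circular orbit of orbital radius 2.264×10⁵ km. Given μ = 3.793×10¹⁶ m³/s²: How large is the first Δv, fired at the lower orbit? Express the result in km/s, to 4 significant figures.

Δv ≈ 4.668 km/s

r₁ = 80380 km = 8.038×10⁷ m.
r₂ = 2.264×10⁵ km = 2.264×10⁸ m.
Transfer ellipse a_t = (r₁ + r₂)/2 = 1.534×10⁸ m.
At r₁: circular v_c1 = √(μ/r₁) = 21720 m/s; transfer-perikrone v_p = √[μ(2/r₁ − 1/a_t)] = 26390 m/s.
Δv₁ = v_p − v_c1 = 4668 m/s.
= 4.668 km/s.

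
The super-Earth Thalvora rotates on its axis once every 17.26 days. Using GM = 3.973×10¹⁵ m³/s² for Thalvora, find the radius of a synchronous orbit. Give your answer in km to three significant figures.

r_sync ≈ 6.07×10⁵ km

T = 17.26 days = 1.491×10⁶ s.
A synchronous orbit has period T, so by Kepler's third law a = (μT²/4π²)^(1/3).
μT²/4π² = 3.973×10¹⁵ × (1.491×10⁶)² / 39.48 = 2.238×10²⁶ m³.
a = 6.071×10⁸ m = 6.0714×10⁵ km.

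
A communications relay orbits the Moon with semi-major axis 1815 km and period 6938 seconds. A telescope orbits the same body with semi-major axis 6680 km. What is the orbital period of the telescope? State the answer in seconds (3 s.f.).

T₂ ≈ 49000 seconds

Kepler's third law: T² ∝ a³, so T₂ = T₁ (a₂/a₁)^(3/2).
a₂/a₁ = 3.680, (a₂/a₁)^(3/2) = 7.061.
T₂ = 6938 × 7.061 = 48990 seconds.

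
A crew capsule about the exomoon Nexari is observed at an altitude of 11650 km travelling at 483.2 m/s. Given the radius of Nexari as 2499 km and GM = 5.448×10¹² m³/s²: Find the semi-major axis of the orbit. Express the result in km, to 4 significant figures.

r = 2499 + 11650 = 14149 km = 1.415×10⁷ m.
Vis-viva rearranged: 1/a = 2/r − v²/μ = 1.414×10⁻⁷ − 4.286×10⁻⁸ = 9.850×10⁻⁸ m⁻¹.
a = 1.015×10⁷ m = 10153 km.

a ≈ 10150 km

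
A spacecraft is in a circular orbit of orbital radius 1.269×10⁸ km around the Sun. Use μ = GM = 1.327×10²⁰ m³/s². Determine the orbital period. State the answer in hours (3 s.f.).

T ≈ 6850 hours

r = 1.269×10⁸ km = 1.269×10¹¹ m.
Kepler's third law: T = 2π√(r³/μ) = 2π√((1.269×10¹¹)³ / 1.327×10²⁰).
r³/μ = 1.540×10¹³ s², so T = 2π × 3.924×10⁶ = 2.466×10⁷ s.
Converting: 2.466×10⁷ s ÷ 3600 = 6849 hours.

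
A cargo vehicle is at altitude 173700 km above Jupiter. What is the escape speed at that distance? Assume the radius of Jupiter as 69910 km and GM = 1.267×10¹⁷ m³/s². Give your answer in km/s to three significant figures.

r = 69910 + 173700 = 243610 km = 2.4361×10⁸ m.
Escape speed v_esc = √(2μ/r) = √(2 × 1.267×10¹⁷ / 2.436×10⁸) = √(1.040×10⁹) = 32250 m/s.
= 32.25 km/s.

v_esc ≈ 32.3 km/s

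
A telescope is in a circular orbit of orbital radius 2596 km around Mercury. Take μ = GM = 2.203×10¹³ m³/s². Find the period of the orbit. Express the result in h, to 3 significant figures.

T ≈ 1.56 h

r = 2596 km = 2.596×10⁶ m.
Kepler's third law: T = 2π√(r³/μ) = 2π√((2.596×10⁶)³ / 2.203×10¹³).
r³/μ = 7.941×10⁵ s², so T = 2π × 8.911×10² = 5.599×10³ s.
Converting: 5.599×10³ s ÷ 3600 = 1.555 h.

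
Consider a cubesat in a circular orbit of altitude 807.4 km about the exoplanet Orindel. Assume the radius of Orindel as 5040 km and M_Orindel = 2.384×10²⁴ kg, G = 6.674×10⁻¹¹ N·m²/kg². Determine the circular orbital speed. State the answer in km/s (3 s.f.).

v ≈ 5.22 km/s

μ = GM = 6.674×10⁻¹¹ × 2.384×10²⁴ = 1.591×10¹⁴ m³/s².
r = 5040 + 807.4 = 5847.4 km = 5.8474×10⁶ m.
For a circular orbit v = √(μ/r) = √(1.591×10¹⁴ / 5.847×10⁶) = √(2.721×10⁷) = 5216 m/s.
That is 5.216 km/s.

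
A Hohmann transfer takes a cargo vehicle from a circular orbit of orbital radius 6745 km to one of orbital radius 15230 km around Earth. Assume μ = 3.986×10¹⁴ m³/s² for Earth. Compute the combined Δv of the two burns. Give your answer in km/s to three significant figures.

Δv_total ≈ 2.47 km/s

r₁ = 6745 km = 6.745×10⁶ m.
r₂ = 15230 km = 1.523×10⁷ m.
Transfer ellipse a_t = (r₁ + r₂)/2 = 1.099×10⁷ m.
At r₁: circular v_c1 = √(μ/r₁) = 7687 m/s; transfer-perigee v_p = √[μ(2/r₁ − 1/a_t)] = 9051 m/s.
Δv₁ = v_p − v_c1 = 1363 m/s.
At r₂: circular v_c2 = √(μ/r₂) = 5116 m/s; transfer-apogee v_a = √[μ(2/r₂ − 1/a_t)] = 4008 m/s.
Δv₂ = v_c2 − v_a = 1108 m/s.
Total Δv = Δv₁ + Δv₂ = 2471 m/s = 2.471 km/s.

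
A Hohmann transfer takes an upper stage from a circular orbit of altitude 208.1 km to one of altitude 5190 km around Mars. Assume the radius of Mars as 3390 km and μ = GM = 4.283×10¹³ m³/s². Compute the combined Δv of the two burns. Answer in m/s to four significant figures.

Δv_total ≈ 1162 m/s

r₁ = 3390 + 208.1 = 3598.1 km = 3.5981×10⁶ m.
r₂ = 3390 + 5190 = 8580.0 km = 8.5800×10⁶ m.
Transfer ellipse a_t = (r₁ + r₂)/2 = 6.089×10⁶ m.
At r₁: circular v_c1 = √(μ/r₁) = 3450 m/s; transfer-periapsis v_p = √[μ(2/r₁ − 1/a_t)] = 4095 m/s.
Δv₁ = v_p − v_c1 = 645.3 m/s.
At r₂: circular v_c2 = √(μ/r₂) = 2234 m/s; transfer-apoapsis v_a = √[μ(2/r₂ − 1/a_t)] = 1717 m/s.
Δv₂ = v_c2 − v_a = 516.8 m/s.
Total Δv = Δv₁ + Δv₂ = 1162 m/s.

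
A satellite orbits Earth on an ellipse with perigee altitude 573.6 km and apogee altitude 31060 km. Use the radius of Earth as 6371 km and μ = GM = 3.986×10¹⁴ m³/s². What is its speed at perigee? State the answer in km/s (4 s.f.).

r_p = 6371 + 573.6 = 6944.6 km = 6.9446×10⁶ m.
r_a = 6371 + 31060 = 37431 km = 3.7431×10⁷ m.
Semi-major axis a = (r_p + r_a)/2 = 22188 km = 2.219×10⁷ m.
Vis-viva: v² = μ(2/r − 1/a) = 3.986×10¹⁴ × (2.880×10⁻⁷ − 4.507×10⁻⁸) = 9.683×10⁷ m²/s².
v = 9840 m/s = 9.840 km/s.

v ≈ 9.840 km/s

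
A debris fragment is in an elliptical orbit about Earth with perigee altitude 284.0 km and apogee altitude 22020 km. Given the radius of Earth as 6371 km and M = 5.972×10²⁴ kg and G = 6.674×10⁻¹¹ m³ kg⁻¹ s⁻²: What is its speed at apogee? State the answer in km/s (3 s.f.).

v ≈ 2.31 km/s

μ = GM = 6.674×10⁻¹¹ × 5.972×10²⁴ = 3.986×10¹⁴ m³/s².
r_p = 6371 + 284.0 = 6655.0 km = 6.6550×10⁶ m.
r_a = 6371 + 22020 = 28391 km = 2.8391×10⁷ m.
Semi-major axis a = (r_p + r_a)/2 = 17523 km = 1.752×10⁷ m.
Vis-viva: v² = μ(2/r − 1/a) = 3.986×10¹⁴ × (7.044×10⁻⁸ − 5.707×10⁻⁸) = 5.332×10⁶ m²/s².
v = 2309 m/s = 2.309 km/s.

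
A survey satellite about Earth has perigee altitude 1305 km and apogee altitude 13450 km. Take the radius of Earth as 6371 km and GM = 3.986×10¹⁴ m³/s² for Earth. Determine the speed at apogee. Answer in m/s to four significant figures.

r_p = 6371 + 1305 = 7676.0 km = 7.6760×10⁶ m.
r_a = 6371 + 13450 = 19821 km = 1.9821×10⁷ m.
Semi-major axis a = (r_p + r_a)/2 = 13748 km = 1.375×10⁷ m.
Vis-viva: v² = μ(2/r − 1/a) = 3.986×10¹⁴ × (1.009×10⁻⁷ − 7.274×10⁻⁸) = 1.123×10⁷ m²/s².
v = 3351 m/s.

v ≈ 3351 m/s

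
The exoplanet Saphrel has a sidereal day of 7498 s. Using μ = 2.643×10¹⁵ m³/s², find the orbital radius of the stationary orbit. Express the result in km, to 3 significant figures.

A synchronous orbit has period T, so by Kepler's third law a = (μT²/4π²)^(1/3).
μT²/4π² = 2.643×10¹⁵ × (7.498×10³)² / 39.48 = 3.764×10²¹ m³.
a = 1.556×10⁷ m = 15555 km.

r_sync ≈ 15600 km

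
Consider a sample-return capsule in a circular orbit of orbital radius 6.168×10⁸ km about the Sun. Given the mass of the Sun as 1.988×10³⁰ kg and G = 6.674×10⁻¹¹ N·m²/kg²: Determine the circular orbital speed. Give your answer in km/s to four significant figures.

v ≈ 14.67 km/s

μ = GM = 6.674×10⁻¹¹ × 1.988×10³⁰ = 1.327×10²⁰ m³/s².
r = 6.168×10⁸ km = 6.168×10¹¹ m.
For a circular orbit v = √(μ/r) = √(1.327×10²⁰ / 6.168×10¹¹) = √(2.151×10⁸) = 14670 m/s.
That is 14.67 km/s.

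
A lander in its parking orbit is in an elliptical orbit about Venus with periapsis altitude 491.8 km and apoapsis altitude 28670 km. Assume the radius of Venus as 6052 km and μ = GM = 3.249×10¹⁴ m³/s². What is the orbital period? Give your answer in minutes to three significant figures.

r_p = 6052 + 491.8 = 6543.8 km = 6.5438×10⁶ m.
r_a = 6052 + 28670 = 34722 km = 3.4722×10⁷ m.
Semi-major axis a = (r_p + r_a)/2 = (6543.8 + 34722)/2 = 20633 km = 2.063×10⁷ m.
By Kepler's third law T = 2π√(a³/μ) = 2π × 5.200×10³ = 3.267×10⁴ s.
= 544.5 minutes.

T ≈ 544 minutes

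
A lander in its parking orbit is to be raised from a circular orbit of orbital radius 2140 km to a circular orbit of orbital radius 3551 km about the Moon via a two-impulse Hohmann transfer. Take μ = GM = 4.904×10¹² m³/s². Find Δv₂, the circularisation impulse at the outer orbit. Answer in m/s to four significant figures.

r₁ = 2140 km = 2.140×10⁶ m.
r₂ = 3551 km = 3.551×10⁶ m.
Transfer ellipse a_t = (r₁ + r₂)/2 = 2.846×10⁶ m.
At r₁: circular v_c1 = √(μ/r₁) = 1514 m/s; transfer-perilune v_p = √[μ(2/r₁ − 1/a_t)] = 1691 m/s.
At r₂: circular v_c2 = √(μ/r₂) = 1175 m/s; transfer-apolune v_a = √[μ(2/r₂ − 1/a_t)] = 1019 m/s.
Δv₂ = v_c2 − v_a = 156.0 m/s.

Δv ≈ 156.0 m/s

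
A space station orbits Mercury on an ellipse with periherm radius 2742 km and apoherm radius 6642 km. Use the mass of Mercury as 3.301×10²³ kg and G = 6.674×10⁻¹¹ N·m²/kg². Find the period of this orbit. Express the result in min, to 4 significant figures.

T ≈ 226.8 min

μ = GM = 6.674×10⁻¹¹ × 3.301×10²³ = 2.203×10¹³ m³/s².
Semi-major axis a = (r_p + r_a)/2 = (2742.0 + 6642.0)/2 = 4692.0 km = 4.692×10⁶ m.
By Kepler's third law T = 2π√(a³/μ) = 2π × 2.165×10³ = 1.361×10⁴ s.
= 226.8 min.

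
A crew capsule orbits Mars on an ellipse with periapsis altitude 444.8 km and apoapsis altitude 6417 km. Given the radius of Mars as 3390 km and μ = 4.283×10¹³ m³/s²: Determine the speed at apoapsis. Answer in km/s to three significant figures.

r_p = 3390 + 444.8 = 3834.8 km = 3.8348×10⁶ m.
r_a = 3390 + 6417 = 9807.0 km = 9.8070×10⁶ m.
Semi-major axis a = (r_p + r_a)/2 = 6820.9 km = 6.821×10⁶ m.
Vis-viva: v² = μ(2/r − 1/a) = 4.283×10¹³ × (2.039×10⁻⁷ − 1.466×10⁻⁷) = 2.455×10⁶ m²/s².
v = 1567 m/s = 1.567 km/s.

v ≈ 1.57 km/s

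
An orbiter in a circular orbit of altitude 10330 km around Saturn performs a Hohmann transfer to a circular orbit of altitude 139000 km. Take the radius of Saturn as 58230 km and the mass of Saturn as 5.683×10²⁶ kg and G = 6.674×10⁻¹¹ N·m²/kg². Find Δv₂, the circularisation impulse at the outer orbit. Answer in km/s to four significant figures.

Δv ≈ 3.907 km/s

μ = GM = 6.674×10⁻¹¹ × 5.683×10²⁶ = 3.793×10¹⁶ m³/s².
r₁ = 58230 + 10330 = 68560 km = 6.8560×10⁷ m.
r₂ = 58230 + 139000 = 197230 km = 1.9723×10⁸ m.
Transfer ellipse a_t = (r₁ + r₂)/2 = 1.329×10⁸ m.
At r₁: circular v_c1 = √(μ/r₁) = 23520 m/s; transfer-perikrone v_p = √[μ(2/r₁ − 1/a_t)] = 28650 m/s.
At r₂: circular v_c2 = √(μ/r₂) = 13870 m/s; transfer-apokrone v_a = √[μ(2/r₂ − 1/a_t)] = 9960 m/s.
Δv₂ = v_c2 − v_a = 3907 m/s.
= 3.907 km/s.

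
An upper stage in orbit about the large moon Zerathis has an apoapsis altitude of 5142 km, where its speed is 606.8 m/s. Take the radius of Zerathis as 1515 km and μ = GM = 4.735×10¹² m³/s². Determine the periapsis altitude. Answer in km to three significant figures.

r_a = 1515 + 5142 = 6657.0 km = 6.657×10⁶ m.
Specific energy ε = v²/2 − μ/r = -5.272×10⁵ J/kg, so a = −μ/(2ε) = 4.491×10⁶ m.
The apsides satisfy r_p + r_a = 2a, so the periapsis radius is 2a − r_a = 2.325×10⁶ m = 2324.8 km.
Periapsis altitude = 2324.8 − 1515 = 809.78 km.

periapsis altitude ≈ 810 km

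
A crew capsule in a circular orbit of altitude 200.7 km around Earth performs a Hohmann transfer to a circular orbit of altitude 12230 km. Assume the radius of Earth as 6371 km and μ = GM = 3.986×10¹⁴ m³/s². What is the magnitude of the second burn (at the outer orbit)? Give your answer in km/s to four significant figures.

r₁ = 6371 + 200.7 = 6571.7 km = 6.5717×10⁶ m.
r₂ = 6371 + 12230 = 18601 km = 1.8601×10⁷ m.
Transfer ellipse a_t = (r₁ + r₂)/2 = 1.259×10⁷ m.
At r₁: circular v_c1 = √(μ/r₁) = 7788 m/s; transfer-perigee v_p = √[μ(2/r₁ − 1/a_t)] = 9468 m/s.
At r₂: circular v_c2 = √(μ/r₂) = 4629 m/s; transfer-apogee v_a = √[μ(2/r₂ − 1/a_t)] = 3345 m/s.
Δv₂ = v_c2 − v_a = 1284 m/s.
= 1.284 km/s.

Δv ≈ 1.284 km/s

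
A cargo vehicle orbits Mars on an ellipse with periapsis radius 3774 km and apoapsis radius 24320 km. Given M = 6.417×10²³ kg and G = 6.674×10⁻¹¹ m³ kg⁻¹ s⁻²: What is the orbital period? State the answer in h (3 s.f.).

μ = GM = 6.674×10⁻¹¹ × 6.417×10²³ = 4.283×10¹³ m³/s².
Semi-major axis a = (r_p + r_a)/2 = (3774.0 + 24320)/2 = 14047 km = 1.405×10⁷ m.
By Kepler's third law T = 2π√(a³/μ) = 2π × 8.045×10³ = 5.055×10⁴ s.
= 14.04 h.

T ≈ 14.0 h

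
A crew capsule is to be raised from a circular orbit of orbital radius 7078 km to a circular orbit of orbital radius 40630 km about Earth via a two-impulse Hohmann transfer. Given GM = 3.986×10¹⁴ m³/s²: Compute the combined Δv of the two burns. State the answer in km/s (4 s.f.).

r₁ = 7078 km = 7.078×10⁶ m.
r₂ = 40630 km = 4.063×10⁷ m.
Transfer ellipse a_t = (r₁ + r₂)/2 = 2.385×10⁷ m.
At r₁: circular v_c1 = √(μ/r₁) = 7504 m/s; transfer-perigee v_p = √[μ(2/r₁ − 1/a_t)] = 9794 m/s.
Δv₁ = v_p − v_c1 = 2290 m/s.
At r₂: circular v_c2 = √(μ/r₂) = 3132 m/s; transfer-apogee v_a = √[μ(2/r₂ − 1/a_t)] = 1706 m/s.
Δv₂ = v_c2 − v_a = 1426 m/s.
Total Δv = Δv₁ + Δv₂ = 3716 m/s = 3.716 km/s.

Δv_total ≈ 3.716 km/s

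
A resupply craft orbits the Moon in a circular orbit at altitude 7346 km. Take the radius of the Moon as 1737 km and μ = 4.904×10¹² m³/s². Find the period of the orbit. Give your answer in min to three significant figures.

r = 1737 + 7346 = 9083.0 km = 9.0830×10⁶ m.
Kepler's third law: T = 2π√(r³/μ) = 2π√((9.083×10⁶)³ / 4.904×10¹²).
r³/μ = 1.528×10⁸ s², so T = 2π × 1.236×10⁴ = 7.767×10⁴ s.
Converting: 7.767×10⁴ s ÷ 60.00 = 1294 min.

T ≈ 1290 min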